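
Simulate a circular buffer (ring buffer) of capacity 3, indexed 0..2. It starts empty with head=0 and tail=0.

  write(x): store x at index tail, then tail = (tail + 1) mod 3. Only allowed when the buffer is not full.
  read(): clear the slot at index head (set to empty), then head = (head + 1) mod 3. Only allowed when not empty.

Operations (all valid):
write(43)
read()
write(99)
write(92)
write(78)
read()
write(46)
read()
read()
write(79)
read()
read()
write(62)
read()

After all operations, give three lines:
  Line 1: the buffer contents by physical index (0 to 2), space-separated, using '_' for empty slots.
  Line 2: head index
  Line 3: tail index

Answer: _ _ _
1
1

Derivation:
write(43): buf=[43 _ _], head=0, tail=1, size=1
read(): buf=[_ _ _], head=1, tail=1, size=0
write(99): buf=[_ 99 _], head=1, tail=2, size=1
write(92): buf=[_ 99 92], head=1, tail=0, size=2
write(78): buf=[78 99 92], head=1, tail=1, size=3
read(): buf=[78 _ 92], head=2, tail=1, size=2
write(46): buf=[78 46 92], head=2, tail=2, size=3
read(): buf=[78 46 _], head=0, tail=2, size=2
read(): buf=[_ 46 _], head=1, tail=2, size=1
write(79): buf=[_ 46 79], head=1, tail=0, size=2
read(): buf=[_ _ 79], head=2, tail=0, size=1
read(): buf=[_ _ _], head=0, tail=0, size=0
write(62): buf=[62 _ _], head=0, tail=1, size=1
read(): buf=[_ _ _], head=1, tail=1, size=0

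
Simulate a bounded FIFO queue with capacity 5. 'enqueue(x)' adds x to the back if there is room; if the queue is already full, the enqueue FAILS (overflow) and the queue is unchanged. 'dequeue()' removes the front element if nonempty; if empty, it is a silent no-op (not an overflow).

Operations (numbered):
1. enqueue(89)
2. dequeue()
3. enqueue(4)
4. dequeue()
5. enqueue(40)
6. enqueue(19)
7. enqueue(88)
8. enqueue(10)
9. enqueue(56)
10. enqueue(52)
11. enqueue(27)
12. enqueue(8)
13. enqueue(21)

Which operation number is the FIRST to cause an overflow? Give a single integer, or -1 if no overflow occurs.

Answer: 10

Derivation:
1. enqueue(89): size=1
2. dequeue(): size=0
3. enqueue(4): size=1
4. dequeue(): size=0
5. enqueue(40): size=1
6. enqueue(19): size=2
7. enqueue(88): size=3
8. enqueue(10): size=4
9. enqueue(56): size=5
10. enqueue(52): size=5=cap → OVERFLOW (fail)
11. enqueue(27): size=5=cap → OVERFLOW (fail)
12. enqueue(8): size=5=cap → OVERFLOW (fail)
13. enqueue(21): size=5=cap → OVERFLOW (fail)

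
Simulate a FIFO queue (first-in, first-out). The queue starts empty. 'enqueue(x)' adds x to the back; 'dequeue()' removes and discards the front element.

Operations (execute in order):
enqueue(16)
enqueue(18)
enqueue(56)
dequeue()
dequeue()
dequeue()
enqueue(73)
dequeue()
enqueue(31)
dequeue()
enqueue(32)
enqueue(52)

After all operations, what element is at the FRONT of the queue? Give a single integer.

enqueue(16): queue = [16]
enqueue(18): queue = [16, 18]
enqueue(56): queue = [16, 18, 56]
dequeue(): queue = [18, 56]
dequeue(): queue = [56]
dequeue(): queue = []
enqueue(73): queue = [73]
dequeue(): queue = []
enqueue(31): queue = [31]
dequeue(): queue = []
enqueue(32): queue = [32]
enqueue(52): queue = [32, 52]

Answer: 32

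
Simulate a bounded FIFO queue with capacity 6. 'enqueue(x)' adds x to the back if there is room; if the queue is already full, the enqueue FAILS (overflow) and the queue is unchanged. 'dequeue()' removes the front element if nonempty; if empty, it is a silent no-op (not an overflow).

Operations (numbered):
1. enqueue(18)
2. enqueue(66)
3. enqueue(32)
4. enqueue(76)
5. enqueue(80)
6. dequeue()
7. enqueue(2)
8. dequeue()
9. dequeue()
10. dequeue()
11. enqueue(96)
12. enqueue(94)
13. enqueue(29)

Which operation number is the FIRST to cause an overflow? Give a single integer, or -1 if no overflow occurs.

Answer: -1

Derivation:
1. enqueue(18): size=1
2. enqueue(66): size=2
3. enqueue(32): size=3
4. enqueue(76): size=4
5. enqueue(80): size=5
6. dequeue(): size=4
7. enqueue(2): size=5
8. dequeue(): size=4
9. dequeue(): size=3
10. dequeue(): size=2
11. enqueue(96): size=3
12. enqueue(94): size=4
13. enqueue(29): size=5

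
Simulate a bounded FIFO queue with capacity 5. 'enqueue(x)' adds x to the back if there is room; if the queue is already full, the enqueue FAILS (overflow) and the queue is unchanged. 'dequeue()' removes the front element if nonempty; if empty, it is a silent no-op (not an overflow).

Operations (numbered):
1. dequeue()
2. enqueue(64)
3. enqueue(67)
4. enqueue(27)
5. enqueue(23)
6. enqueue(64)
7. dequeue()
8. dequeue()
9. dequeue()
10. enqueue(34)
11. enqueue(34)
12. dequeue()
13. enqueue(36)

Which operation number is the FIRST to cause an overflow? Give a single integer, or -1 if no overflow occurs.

Answer: -1

Derivation:
1. dequeue(): empty, no-op, size=0
2. enqueue(64): size=1
3. enqueue(67): size=2
4. enqueue(27): size=3
5. enqueue(23): size=4
6. enqueue(64): size=5
7. dequeue(): size=4
8. dequeue(): size=3
9. dequeue(): size=2
10. enqueue(34): size=3
11. enqueue(34): size=4
12. dequeue(): size=3
13. enqueue(36): size=4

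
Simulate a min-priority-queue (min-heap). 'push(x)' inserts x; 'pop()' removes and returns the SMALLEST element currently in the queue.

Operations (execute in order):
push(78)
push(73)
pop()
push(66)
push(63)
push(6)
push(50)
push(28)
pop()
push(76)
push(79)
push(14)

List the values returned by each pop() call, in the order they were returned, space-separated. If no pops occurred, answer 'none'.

Answer: 73 6

Derivation:
push(78): heap contents = [78]
push(73): heap contents = [73, 78]
pop() → 73: heap contents = [78]
push(66): heap contents = [66, 78]
push(63): heap contents = [63, 66, 78]
push(6): heap contents = [6, 63, 66, 78]
push(50): heap contents = [6, 50, 63, 66, 78]
push(28): heap contents = [6, 28, 50, 63, 66, 78]
pop() → 6: heap contents = [28, 50, 63, 66, 78]
push(76): heap contents = [28, 50, 63, 66, 76, 78]
push(79): heap contents = [28, 50, 63, 66, 76, 78, 79]
push(14): heap contents = [14, 28, 50, 63, 66, 76, 78, 79]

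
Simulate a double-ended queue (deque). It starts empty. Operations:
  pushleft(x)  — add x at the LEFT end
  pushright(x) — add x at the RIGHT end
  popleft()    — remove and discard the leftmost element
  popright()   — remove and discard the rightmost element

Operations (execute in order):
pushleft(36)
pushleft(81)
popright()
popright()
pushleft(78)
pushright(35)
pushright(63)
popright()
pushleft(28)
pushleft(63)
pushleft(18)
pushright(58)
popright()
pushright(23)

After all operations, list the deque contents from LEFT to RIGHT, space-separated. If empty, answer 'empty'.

pushleft(36): [36]
pushleft(81): [81, 36]
popright(): [81]
popright(): []
pushleft(78): [78]
pushright(35): [78, 35]
pushright(63): [78, 35, 63]
popright(): [78, 35]
pushleft(28): [28, 78, 35]
pushleft(63): [63, 28, 78, 35]
pushleft(18): [18, 63, 28, 78, 35]
pushright(58): [18, 63, 28, 78, 35, 58]
popright(): [18, 63, 28, 78, 35]
pushright(23): [18, 63, 28, 78, 35, 23]

Answer: 18 63 28 78 35 23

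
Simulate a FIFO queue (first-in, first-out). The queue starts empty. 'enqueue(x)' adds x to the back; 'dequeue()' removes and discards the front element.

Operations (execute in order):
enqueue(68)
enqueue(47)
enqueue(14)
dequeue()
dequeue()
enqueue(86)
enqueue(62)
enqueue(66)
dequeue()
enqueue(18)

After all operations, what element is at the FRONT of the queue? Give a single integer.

enqueue(68): queue = [68]
enqueue(47): queue = [68, 47]
enqueue(14): queue = [68, 47, 14]
dequeue(): queue = [47, 14]
dequeue(): queue = [14]
enqueue(86): queue = [14, 86]
enqueue(62): queue = [14, 86, 62]
enqueue(66): queue = [14, 86, 62, 66]
dequeue(): queue = [86, 62, 66]
enqueue(18): queue = [86, 62, 66, 18]

Answer: 86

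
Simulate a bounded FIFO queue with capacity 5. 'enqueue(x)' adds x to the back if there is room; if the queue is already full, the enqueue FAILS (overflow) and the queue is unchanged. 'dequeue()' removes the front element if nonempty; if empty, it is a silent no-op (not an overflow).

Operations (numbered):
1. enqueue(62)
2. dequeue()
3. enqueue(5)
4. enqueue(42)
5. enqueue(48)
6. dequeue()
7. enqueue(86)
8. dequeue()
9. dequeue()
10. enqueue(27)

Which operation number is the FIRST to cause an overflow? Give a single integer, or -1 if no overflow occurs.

Answer: -1

Derivation:
1. enqueue(62): size=1
2. dequeue(): size=0
3. enqueue(5): size=1
4. enqueue(42): size=2
5. enqueue(48): size=3
6. dequeue(): size=2
7. enqueue(86): size=3
8. dequeue(): size=2
9. dequeue(): size=1
10. enqueue(27): size=2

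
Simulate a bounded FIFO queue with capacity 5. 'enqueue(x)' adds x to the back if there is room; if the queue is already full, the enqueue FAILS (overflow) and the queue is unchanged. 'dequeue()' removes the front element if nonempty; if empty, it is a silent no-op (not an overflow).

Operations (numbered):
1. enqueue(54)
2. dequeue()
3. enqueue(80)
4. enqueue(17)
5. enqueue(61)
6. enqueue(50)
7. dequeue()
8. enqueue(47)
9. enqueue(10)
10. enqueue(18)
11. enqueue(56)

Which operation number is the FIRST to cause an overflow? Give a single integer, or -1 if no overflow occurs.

1. enqueue(54): size=1
2. dequeue(): size=0
3. enqueue(80): size=1
4. enqueue(17): size=2
5. enqueue(61): size=3
6. enqueue(50): size=4
7. dequeue(): size=3
8. enqueue(47): size=4
9. enqueue(10): size=5
10. enqueue(18): size=5=cap → OVERFLOW (fail)
11. enqueue(56): size=5=cap → OVERFLOW (fail)

Answer: 10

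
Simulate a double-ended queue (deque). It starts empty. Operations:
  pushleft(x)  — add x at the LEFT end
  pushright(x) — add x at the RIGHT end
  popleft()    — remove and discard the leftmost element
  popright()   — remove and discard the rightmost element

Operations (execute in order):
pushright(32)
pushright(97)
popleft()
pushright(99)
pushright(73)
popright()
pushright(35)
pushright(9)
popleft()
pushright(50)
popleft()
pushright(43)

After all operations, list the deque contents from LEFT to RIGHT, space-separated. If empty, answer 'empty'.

Answer: 35 9 50 43

Derivation:
pushright(32): [32]
pushright(97): [32, 97]
popleft(): [97]
pushright(99): [97, 99]
pushright(73): [97, 99, 73]
popright(): [97, 99]
pushright(35): [97, 99, 35]
pushright(9): [97, 99, 35, 9]
popleft(): [99, 35, 9]
pushright(50): [99, 35, 9, 50]
popleft(): [35, 9, 50]
pushright(43): [35, 9, 50, 43]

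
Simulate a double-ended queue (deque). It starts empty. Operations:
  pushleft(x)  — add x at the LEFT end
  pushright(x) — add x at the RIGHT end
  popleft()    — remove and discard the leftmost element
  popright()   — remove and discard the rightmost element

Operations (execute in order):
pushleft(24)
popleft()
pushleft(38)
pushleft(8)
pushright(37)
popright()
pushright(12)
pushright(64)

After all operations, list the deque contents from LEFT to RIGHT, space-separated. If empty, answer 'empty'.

Answer: 8 38 12 64

Derivation:
pushleft(24): [24]
popleft(): []
pushleft(38): [38]
pushleft(8): [8, 38]
pushright(37): [8, 38, 37]
popright(): [8, 38]
pushright(12): [8, 38, 12]
pushright(64): [8, 38, 12, 64]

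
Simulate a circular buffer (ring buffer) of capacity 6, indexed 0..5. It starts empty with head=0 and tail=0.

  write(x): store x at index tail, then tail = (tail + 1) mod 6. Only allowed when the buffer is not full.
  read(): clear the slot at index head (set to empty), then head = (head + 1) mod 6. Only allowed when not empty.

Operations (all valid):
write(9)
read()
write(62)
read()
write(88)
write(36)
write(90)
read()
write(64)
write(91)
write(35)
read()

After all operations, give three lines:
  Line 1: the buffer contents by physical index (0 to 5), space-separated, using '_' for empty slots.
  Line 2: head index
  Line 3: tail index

write(9): buf=[9 _ _ _ _ _], head=0, tail=1, size=1
read(): buf=[_ _ _ _ _ _], head=1, tail=1, size=0
write(62): buf=[_ 62 _ _ _ _], head=1, tail=2, size=1
read(): buf=[_ _ _ _ _ _], head=2, tail=2, size=0
write(88): buf=[_ _ 88 _ _ _], head=2, tail=3, size=1
write(36): buf=[_ _ 88 36 _ _], head=2, tail=4, size=2
write(90): buf=[_ _ 88 36 90 _], head=2, tail=5, size=3
read(): buf=[_ _ _ 36 90 _], head=3, tail=5, size=2
write(64): buf=[_ _ _ 36 90 64], head=3, tail=0, size=3
write(91): buf=[91 _ _ 36 90 64], head=3, tail=1, size=4
write(35): buf=[91 35 _ 36 90 64], head=3, tail=2, size=5
read(): buf=[91 35 _ _ 90 64], head=4, tail=2, size=4

Answer: 91 35 _ _ 90 64
4
2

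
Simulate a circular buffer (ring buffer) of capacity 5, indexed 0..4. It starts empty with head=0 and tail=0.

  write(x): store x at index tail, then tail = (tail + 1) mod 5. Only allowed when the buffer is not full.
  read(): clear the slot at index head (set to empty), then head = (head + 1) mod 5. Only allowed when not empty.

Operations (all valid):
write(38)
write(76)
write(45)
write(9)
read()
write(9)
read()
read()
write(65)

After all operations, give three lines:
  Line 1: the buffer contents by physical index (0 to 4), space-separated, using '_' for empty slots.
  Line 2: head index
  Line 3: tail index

Answer: 65 _ _ 9 9
3
1

Derivation:
write(38): buf=[38 _ _ _ _], head=0, tail=1, size=1
write(76): buf=[38 76 _ _ _], head=0, tail=2, size=2
write(45): buf=[38 76 45 _ _], head=0, tail=3, size=3
write(9): buf=[38 76 45 9 _], head=0, tail=4, size=4
read(): buf=[_ 76 45 9 _], head=1, tail=4, size=3
write(9): buf=[_ 76 45 9 9], head=1, tail=0, size=4
read(): buf=[_ _ 45 9 9], head=2, tail=0, size=3
read(): buf=[_ _ _ 9 9], head=3, tail=0, size=2
write(65): buf=[65 _ _ 9 9], head=3, tail=1, size=3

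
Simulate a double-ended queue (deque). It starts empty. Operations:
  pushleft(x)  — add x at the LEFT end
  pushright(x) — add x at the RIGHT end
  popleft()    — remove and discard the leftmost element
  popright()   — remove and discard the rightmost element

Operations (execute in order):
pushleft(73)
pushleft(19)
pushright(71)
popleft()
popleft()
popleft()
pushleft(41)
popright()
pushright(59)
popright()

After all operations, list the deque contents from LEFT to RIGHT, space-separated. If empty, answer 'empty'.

pushleft(73): [73]
pushleft(19): [19, 73]
pushright(71): [19, 73, 71]
popleft(): [73, 71]
popleft(): [71]
popleft(): []
pushleft(41): [41]
popright(): []
pushright(59): [59]
popright(): []

Answer: empty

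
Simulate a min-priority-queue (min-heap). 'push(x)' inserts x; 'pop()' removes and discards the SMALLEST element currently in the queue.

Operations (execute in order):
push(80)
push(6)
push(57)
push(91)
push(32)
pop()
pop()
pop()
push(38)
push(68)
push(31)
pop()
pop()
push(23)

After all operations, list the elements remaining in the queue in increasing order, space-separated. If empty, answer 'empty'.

push(80): heap contents = [80]
push(6): heap contents = [6, 80]
push(57): heap contents = [6, 57, 80]
push(91): heap contents = [6, 57, 80, 91]
push(32): heap contents = [6, 32, 57, 80, 91]
pop() → 6: heap contents = [32, 57, 80, 91]
pop() → 32: heap contents = [57, 80, 91]
pop() → 57: heap contents = [80, 91]
push(38): heap contents = [38, 80, 91]
push(68): heap contents = [38, 68, 80, 91]
push(31): heap contents = [31, 38, 68, 80, 91]
pop() → 31: heap contents = [38, 68, 80, 91]
pop() → 38: heap contents = [68, 80, 91]
push(23): heap contents = [23, 68, 80, 91]

Answer: 23 68 80 91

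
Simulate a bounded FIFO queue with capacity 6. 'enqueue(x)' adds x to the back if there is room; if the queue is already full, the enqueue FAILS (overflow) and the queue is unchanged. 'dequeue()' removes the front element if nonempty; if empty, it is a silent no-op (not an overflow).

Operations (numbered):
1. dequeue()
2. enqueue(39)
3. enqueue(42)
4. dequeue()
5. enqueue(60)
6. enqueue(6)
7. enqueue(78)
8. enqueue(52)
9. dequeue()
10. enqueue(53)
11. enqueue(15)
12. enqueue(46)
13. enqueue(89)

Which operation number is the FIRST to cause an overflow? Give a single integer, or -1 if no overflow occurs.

Answer: 12

Derivation:
1. dequeue(): empty, no-op, size=0
2. enqueue(39): size=1
3. enqueue(42): size=2
4. dequeue(): size=1
5. enqueue(60): size=2
6. enqueue(6): size=3
7. enqueue(78): size=4
8. enqueue(52): size=5
9. dequeue(): size=4
10. enqueue(53): size=5
11. enqueue(15): size=6
12. enqueue(46): size=6=cap → OVERFLOW (fail)
13. enqueue(89): size=6=cap → OVERFLOW (fail)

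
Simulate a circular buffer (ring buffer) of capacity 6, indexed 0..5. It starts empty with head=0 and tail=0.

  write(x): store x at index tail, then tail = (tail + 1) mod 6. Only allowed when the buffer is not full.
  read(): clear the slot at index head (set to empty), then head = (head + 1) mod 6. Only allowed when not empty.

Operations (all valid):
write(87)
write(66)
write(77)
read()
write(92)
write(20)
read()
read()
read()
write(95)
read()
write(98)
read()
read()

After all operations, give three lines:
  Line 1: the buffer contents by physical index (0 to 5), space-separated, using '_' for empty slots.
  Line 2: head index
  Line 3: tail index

Answer: _ _ _ _ _ _
1
1

Derivation:
write(87): buf=[87 _ _ _ _ _], head=0, tail=1, size=1
write(66): buf=[87 66 _ _ _ _], head=0, tail=2, size=2
write(77): buf=[87 66 77 _ _ _], head=0, tail=3, size=3
read(): buf=[_ 66 77 _ _ _], head=1, tail=3, size=2
write(92): buf=[_ 66 77 92 _ _], head=1, tail=4, size=3
write(20): buf=[_ 66 77 92 20 _], head=1, tail=5, size=4
read(): buf=[_ _ 77 92 20 _], head=2, tail=5, size=3
read(): buf=[_ _ _ 92 20 _], head=3, tail=5, size=2
read(): buf=[_ _ _ _ 20 _], head=4, tail=5, size=1
write(95): buf=[_ _ _ _ 20 95], head=4, tail=0, size=2
read(): buf=[_ _ _ _ _ 95], head=5, tail=0, size=1
write(98): buf=[98 _ _ _ _ 95], head=5, tail=1, size=2
read(): buf=[98 _ _ _ _ _], head=0, tail=1, size=1
read(): buf=[_ _ _ _ _ _], head=1, tail=1, size=0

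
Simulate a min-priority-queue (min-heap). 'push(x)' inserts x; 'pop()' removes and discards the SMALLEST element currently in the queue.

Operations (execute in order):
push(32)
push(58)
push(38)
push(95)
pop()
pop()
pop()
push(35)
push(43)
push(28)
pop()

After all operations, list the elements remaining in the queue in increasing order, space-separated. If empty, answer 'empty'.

Answer: 35 43 95

Derivation:
push(32): heap contents = [32]
push(58): heap contents = [32, 58]
push(38): heap contents = [32, 38, 58]
push(95): heap contents = [32, 38, 58, 95]
pop() → 32: heap contents = [38, 58, 95]
pop() → 38: heap contents = [58, 95]
pop() → 58: heap contents = [95]
push(35): heap contents = [35, 95]
push(43): heap contents = [35, 43, 95]
push(28): heap contents = [28, 35, 43, 95]
pop() → 28: heap contents = [35, 43, 95]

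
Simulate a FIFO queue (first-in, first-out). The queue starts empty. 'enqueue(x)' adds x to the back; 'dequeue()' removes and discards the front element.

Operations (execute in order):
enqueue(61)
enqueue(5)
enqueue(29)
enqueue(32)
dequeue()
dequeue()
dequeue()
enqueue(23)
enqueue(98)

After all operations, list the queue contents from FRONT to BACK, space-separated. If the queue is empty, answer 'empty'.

enqueue(61): [61]
enqueue(5): [61, 5]
enqueue(29): [61, 5, 29]
enqueue(32): [61, 5, 29, 32]
dequeue(): [5, 29, 32]
dequeue(): [29, 32]
dequeue(): [32]
enqueue(23): [32, 23]
enqueue(98): [32, 23, 98]

Answer: 32 23 98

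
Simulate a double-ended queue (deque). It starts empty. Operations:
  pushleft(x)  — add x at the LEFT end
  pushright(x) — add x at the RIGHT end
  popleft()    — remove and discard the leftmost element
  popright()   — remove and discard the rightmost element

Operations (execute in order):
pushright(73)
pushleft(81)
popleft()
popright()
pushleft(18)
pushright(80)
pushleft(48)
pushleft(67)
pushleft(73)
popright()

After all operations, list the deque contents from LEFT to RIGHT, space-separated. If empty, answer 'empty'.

Answer: 73 67 48 18

Derivation:
pushright(73): [73]
pushleft(81): [81, 73]
popleft(): [73]
popright(): []
pushleft(18): [18]
pushright(80): [18, 80]
pushleft(48): [48, 18, 80]
pushleft(67): [67, 48, 18, 80]
pushleft(73): [73, 67, 48, 18, 80]
popright(): [73, 67, 48, 18]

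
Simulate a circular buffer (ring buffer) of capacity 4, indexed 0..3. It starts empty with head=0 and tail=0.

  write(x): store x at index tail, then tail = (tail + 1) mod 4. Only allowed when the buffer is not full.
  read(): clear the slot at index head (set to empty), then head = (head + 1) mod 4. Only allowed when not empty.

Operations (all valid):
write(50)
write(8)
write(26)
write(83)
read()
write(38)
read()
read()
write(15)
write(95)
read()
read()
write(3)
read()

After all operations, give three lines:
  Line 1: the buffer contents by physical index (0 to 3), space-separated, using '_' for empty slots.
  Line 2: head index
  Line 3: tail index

write(50): buf=[50 _ _ _], head=0, tail=1, size=1
write(8): buf=[50 8 _ _], head=0, tail=2, size=2
write(26): buf=[50 8 26 _], head=0, tail=3, size=3
write(83): buf=[50 8 26 83], head=0, tail=0, size=4
read(): buf=[_ 8 26 83], head=1, tail=0, size=3
write(38): buf=[38 8 26 83], head=1, tail=1, size=4
read(): buf=[38 _ 26 83], head=2, tail=1, size=3
read(): buf=[38 _ _ 83], head=3, tail=1, size=2
write(15): buf=[38 15 _ 83], head=3, tail=2, size=3
write(95): buf=[38 15 95 83], head=3, tail=3, size=4
read(): buf=[38 15 95 _], head=0, tail=3, size=3
read(): buf=[_ 15 95 _], head=1, tail=3, size=2
write(3): buf=[_ 15 95 3], head=1, tail=0, size=3
read(): buf=[_ _ 95 3], head=2, tail=0, size=2

Answer: _ _ 95 3
2
0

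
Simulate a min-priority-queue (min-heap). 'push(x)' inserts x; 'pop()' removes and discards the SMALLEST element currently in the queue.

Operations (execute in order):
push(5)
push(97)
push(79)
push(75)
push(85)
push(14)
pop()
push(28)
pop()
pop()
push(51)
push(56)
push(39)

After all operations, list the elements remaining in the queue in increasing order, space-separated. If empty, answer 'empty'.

Answer: 39 51 56 75 79 85 97

Derivation:
push(5): heap contents = [5]
push(97): heap contents = [5, 97]
push(79): heap contents = [5, 79, 97]
push(75): heap contents = [5, 75, 79, 97]
push(85): heap contents = [5, 75, 79, 85, 97]
push(14): heap contents = [5, 14, 75, 79, 85, 97]
pop() → 5: heap contents = [14, 75, 79, 85, 97]
push(28): heap contents = [14, 28, 75, 79, 85, 97]
pop() → 14: heap contents = [28, 75, 79, 85, 97]
pop() → 28: heap contents = [75, 79, 85, 97]
push(51): heap contents = [51, 75, 79, 85, 97]
push(56): heap contents = [51, 56, 75, 79, 85, 97]
push(39): heap contents = [39, 51, 56, 75, 79, 85, 97]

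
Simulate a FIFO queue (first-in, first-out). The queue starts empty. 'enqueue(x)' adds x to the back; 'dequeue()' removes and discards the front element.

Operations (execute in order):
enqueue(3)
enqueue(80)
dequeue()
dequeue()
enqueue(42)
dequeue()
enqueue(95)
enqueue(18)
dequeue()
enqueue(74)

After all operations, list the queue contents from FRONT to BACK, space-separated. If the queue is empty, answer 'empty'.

Answer: 18 74

Derivation:
enqueue(3): [3]
enqueue(80): [3, 80]
dequeue(): [80]
dequeue(): []
enqueue(42): [42]
dequeue(): []
enqueue(95): [95]
enqueue(18): [95, 18]
dequeue(): [18]
enqueue(74): [18, 74]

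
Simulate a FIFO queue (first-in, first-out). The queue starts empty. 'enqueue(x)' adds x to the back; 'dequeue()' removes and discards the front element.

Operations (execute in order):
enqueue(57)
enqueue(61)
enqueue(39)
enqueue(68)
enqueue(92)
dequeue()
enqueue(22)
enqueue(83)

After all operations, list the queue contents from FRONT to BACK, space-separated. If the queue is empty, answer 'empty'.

enqueue(57): [57]
enqueue(61): [57, 61]
enqueue(39): [57, 61, 39]
enqueue(68): [57, 61, 39, 68]
enqueue(92): [57, 61, 39, 68, 92]
dequeue(): [61, 39, 68, 92]
enqueue(22): [61, 39, 68, 92, 22]
enqueue(83): [61, 39, 68, 92, 22, 83]

Answer: 61 39 68 92 22 83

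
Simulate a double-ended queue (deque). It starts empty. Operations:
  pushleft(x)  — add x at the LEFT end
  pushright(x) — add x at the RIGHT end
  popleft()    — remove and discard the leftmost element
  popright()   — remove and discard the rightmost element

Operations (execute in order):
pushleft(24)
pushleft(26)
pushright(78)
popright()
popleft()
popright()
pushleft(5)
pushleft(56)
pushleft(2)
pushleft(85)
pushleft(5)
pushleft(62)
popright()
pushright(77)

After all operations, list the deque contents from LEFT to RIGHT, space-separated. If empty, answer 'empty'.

pushleft(24): [24]
pushleft(26): [26, 24]
pushright(78): [26, 24, 78]
popright(): [26, 24]
popleft(): [24]
popright(): []
pushleft(5): [5]
pushleft(56): [56, 5]
pushleft(2): [2, 56, 5]
pushleft(85): [85, 2, 56, 5]
pushleft(5): [5, 85, 2, 56, 5]
pushleft(62): [62, 5, 85, 2, 56, 5]
popright(): [62, 5, 85, 2, 56]
pushright(77): [62, 5, 85, 2, 56, 77]

Answer: 62 5 85 2 56 77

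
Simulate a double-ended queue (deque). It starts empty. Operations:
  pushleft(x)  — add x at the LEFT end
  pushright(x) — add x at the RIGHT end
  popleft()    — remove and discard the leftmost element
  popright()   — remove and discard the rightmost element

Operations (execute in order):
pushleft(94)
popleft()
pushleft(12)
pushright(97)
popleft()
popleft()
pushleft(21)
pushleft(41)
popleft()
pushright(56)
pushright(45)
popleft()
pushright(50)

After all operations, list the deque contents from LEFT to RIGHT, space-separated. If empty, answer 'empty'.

Answer: 56 45 50

Derivation:
pushleft(94): [94]
popleft(): []
pushleft(12): [12]
pushright(97): [12, 97]
popleft(): [97]
popleft(): []
pushleft(21): [21]
pushleft(41): [41, 21]
popleft(): [21]
pushright(56): [21, 56]
pushright(45): [21, 56, 45]
popleft(): [56, 45]
pushright(50): [56, 45, 50]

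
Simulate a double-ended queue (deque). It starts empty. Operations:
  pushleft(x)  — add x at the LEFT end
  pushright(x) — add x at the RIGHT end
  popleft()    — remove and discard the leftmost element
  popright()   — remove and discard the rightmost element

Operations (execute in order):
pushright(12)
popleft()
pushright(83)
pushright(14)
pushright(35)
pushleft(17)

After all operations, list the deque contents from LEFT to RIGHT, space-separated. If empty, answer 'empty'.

Answer: 17 83 14 35

Derivation:
pushright(12): [12]
popleft(): []
pushright(83): [83]
pushright(14): [83, 14]
pushright(35): [83, 14, 35]
pushleft(17): [17, 83, 14, 35]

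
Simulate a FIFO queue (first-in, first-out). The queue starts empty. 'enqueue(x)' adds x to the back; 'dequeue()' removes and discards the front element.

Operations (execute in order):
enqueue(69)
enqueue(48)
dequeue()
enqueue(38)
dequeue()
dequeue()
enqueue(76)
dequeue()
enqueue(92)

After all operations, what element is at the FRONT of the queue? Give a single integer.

enqueue(69): queue = [69]
enqueue(48): queue = [69, 48]
dequeue(): queue = [48]
enqueue(38): queue = [48, 38]
dequeue(): queue = [38]
dequeue(): queue = []
enqueue(76): queue = [76]
dequeue(): queue = []
enqueue(92): queue = [92]

Answer: 92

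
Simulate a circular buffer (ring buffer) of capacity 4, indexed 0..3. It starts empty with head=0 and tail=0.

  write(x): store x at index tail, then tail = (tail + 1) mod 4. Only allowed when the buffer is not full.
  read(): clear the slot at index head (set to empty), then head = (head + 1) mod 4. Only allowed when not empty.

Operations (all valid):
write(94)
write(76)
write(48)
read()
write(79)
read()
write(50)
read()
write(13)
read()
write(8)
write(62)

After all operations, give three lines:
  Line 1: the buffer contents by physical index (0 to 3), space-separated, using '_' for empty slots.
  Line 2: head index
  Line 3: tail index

Answer: 50 13 8 62
0
0

Derivation:
write(94): buf=[94 _ _ _], head=0, tail=1, size=1
write(76): buf=[94 76 _ _], head=0, tail=2, size=2
write(48): buf=[94 76 48 _], head=0, tail=3, size=3
read(): buf=[_ 76 48 _], head=1, tail=3, size=2
write(79): buf=[_ 76 48 79], head=1, tail=0, size=3
read(): buf=[_ _ 48 79], head=2, tail=0, size=2
write(50): buf=[50 _ 48 79], head=2, tail=1, size=3
read(): buf=[50 _ _ 79], head=3, tail=1, size=2
write(13): buf=[50 13 _ 79], head=3, tail=2, size=3
read(): buf=[50 13 _ _], head=0, tail=2, size=2
write(8): buf=[50 13 8 _], head=0, tail=3, size=3
write(62): buf=[50 13 8 62], head=0, tail=0, size=4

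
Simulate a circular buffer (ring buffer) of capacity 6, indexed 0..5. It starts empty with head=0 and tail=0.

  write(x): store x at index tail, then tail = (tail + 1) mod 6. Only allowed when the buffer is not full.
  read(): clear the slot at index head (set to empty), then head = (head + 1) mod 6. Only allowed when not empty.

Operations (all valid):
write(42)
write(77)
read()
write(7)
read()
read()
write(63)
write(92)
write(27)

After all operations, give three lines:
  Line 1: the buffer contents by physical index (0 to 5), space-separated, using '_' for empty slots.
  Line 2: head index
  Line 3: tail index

write(42): buf=[42 _ _ _ _ _], head=0, tail=1, size=1
write(77): buf=[42 77 _ _ _ _], head=0, tail=2, size=2
read(): buf=[_ 77 _ _ _ _], head=1, tail=2, size=1
write(7): buf=[_ 77 7 _ _ _], head=1, tail=3, size=2
read(): buf=[_ _ 7 _ _ _], head=2, tail=3, size=1
read(): buf=[_ _ _ _ _ _], head=3, tail=3, size=0
write(63): buf=[_ _ _ 63 _ _], head=3, tail=4, size=1
write(92): buf=[_ _ _ 63 92 _], head=3, tail=5, size=2
write(27): buf=[_ _ _ 63 92 27], head=3, tail=0, size=3

Answer: _ _ _ 63 92 27
3
0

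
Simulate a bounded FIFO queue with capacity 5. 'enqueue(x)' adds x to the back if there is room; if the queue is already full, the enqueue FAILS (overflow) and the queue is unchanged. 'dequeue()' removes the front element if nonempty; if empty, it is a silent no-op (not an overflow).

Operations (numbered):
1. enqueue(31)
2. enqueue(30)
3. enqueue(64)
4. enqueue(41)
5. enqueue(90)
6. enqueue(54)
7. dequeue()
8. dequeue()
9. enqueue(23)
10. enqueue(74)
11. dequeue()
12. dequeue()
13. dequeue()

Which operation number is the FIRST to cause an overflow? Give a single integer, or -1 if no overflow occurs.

1. enqueue(31): size=1
2. enqueue(30): size=2
3. enqueue(64): size=3
4. enqueue(41): size=4
5. enqueue(90): size=5
6. enqueue(54): size=5=cap → OVERFLOW (fail)
7. dequeue(): size=4
8. dequeue(): size=3
9. enqueue(23): size=4
10. enqueue(74): size=5
11. dequeue(): size=4
12. dequeue(): size=3
13. dequeue(): size=2

Answer: 6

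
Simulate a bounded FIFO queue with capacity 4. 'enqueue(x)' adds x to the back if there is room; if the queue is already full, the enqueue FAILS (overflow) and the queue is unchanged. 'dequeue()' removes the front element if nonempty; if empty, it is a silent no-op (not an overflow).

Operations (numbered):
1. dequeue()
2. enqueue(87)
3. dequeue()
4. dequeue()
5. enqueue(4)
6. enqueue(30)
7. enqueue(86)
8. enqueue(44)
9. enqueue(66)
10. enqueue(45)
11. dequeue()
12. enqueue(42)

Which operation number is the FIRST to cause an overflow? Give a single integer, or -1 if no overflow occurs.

Answer: 9

Derivation:
1. dequeue(): empty, no-op, size=0
2. enqueue(87): size=1
3. dequeue(): size=0
4. dequeue(): empty, no-op, size=0
5. enqueue(4): size=1
6. enqueue(30): size=2
7. enqueue(86): size=3
8. enqueue(44): size=4
9. enqueue(66): size=4=cap → OVERFLOW (fail)
10. enqueue(45): size=4=cap → OVERFLOW (fail)
11. dequeue(): size=3
12. enqueue(42): size=4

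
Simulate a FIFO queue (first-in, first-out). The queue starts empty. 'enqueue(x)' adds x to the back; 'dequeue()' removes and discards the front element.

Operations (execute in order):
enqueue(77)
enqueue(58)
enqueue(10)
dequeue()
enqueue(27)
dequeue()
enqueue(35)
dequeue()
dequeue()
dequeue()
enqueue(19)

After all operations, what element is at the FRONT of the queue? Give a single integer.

Answer: 19

Derivation:
enqueue(77): queue = [77]
enqueue(58): queue = [77, 58]
enqueue(10): queue = [77, 58, 10]
dequeue(): queue = [58, 10]
enqueue(27): queue = [58, 10, 27]
dequeue(): queue = [10, 27]
enqueue(35): queue = [10, 27, 35]
dequeue(): queue = [27, 35]
dequeue(): queue = [35]
dequeue(): queue = []
enqueue(19): queue = [19]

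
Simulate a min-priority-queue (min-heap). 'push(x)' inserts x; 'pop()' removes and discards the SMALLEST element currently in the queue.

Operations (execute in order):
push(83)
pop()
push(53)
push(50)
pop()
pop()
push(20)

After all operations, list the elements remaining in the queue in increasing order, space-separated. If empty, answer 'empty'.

push(83): heap contents = [83]
pop() → 83: heap contents = []
push(53): heap contents = [53]
push(50): heap contents = [50, 53]
pop() → 50: heap contents = [53]
pop() → 53: heap contents = []
push(20): heap contents = [20]

Answer: 20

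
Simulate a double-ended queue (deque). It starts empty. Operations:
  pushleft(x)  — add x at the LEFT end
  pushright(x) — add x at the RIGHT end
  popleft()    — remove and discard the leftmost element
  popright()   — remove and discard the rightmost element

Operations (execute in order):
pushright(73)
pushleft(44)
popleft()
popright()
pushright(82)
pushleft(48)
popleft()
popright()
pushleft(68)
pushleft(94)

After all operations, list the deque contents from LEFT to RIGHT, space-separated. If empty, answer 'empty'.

Answer: 94 68

Derivation:
pushright(73): [73]
pushleft(44): [44, 73]
popleft(): [73]
popright(): []
pushright(82): [82]
pushleft(48): [48, 82]
popleft(): [82]
popright(): []
pushleft(68): [68]
pushleft(94): [94, 68]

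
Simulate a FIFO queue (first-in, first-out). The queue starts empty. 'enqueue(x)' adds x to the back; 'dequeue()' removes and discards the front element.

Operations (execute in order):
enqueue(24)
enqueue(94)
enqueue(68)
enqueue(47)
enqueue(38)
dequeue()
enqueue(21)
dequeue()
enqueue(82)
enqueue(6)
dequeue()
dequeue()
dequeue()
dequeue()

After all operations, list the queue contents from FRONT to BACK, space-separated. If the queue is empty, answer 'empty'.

enqueue(24): [24]
enqueue(94): [24, 94]
enqueue(68): [24, 94, 68]
enqueue(47): [24, 94, 68, 47]
enqueue(38): [24, 94, 68, 47, 38]
dequeue(): [94, 68, 47, 38]
enqueue(21): [94, 68, 47, 38, 21]
dequeue(): [68, 47, 38, 21]
enqueue(82): [68, 47, 38, 21, 82]
enqueue(6): [68, 47, 38, 21, 82, 6]
dequeue(): [47, 38, 21, 82, 6]
dequeue(): [38, 21, 82, 6]
dequeue(): [21, 82, 6]
dequeue(): [82, 6]

Answer: 82 6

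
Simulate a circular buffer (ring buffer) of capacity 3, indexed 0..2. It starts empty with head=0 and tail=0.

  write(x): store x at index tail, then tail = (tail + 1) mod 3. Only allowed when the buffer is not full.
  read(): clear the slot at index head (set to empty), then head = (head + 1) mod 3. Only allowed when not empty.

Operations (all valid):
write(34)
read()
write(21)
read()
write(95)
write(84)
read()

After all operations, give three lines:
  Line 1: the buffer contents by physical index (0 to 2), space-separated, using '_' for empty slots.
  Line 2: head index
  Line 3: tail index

write(34): buf=[34 _ _], head=0, tail=1, size=1
read(): buf=[_ _ _], head=1, tail=1, size=0
write(21): buf=[_ 21 _], head=1, tail=2, size=1
read(): buf=[_ _ _], head=2, tail=2, size=0
write(95): buf=[_ _ 95], head=2, tail=0, size=1
write(84): buf=[84 _ 95], head=2, tail=1, size=2
read(): buf=[84 _ _], head=0, tail=1, size=1

Answer: 84 _ _
0
1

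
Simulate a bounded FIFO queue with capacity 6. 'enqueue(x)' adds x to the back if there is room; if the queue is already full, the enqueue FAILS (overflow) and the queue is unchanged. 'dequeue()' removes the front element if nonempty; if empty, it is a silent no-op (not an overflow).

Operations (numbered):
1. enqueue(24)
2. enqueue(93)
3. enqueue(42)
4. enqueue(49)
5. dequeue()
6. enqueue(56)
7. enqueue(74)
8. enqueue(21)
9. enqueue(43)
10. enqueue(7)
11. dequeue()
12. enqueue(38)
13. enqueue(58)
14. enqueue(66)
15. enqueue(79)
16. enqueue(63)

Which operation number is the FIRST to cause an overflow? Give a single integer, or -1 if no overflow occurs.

1. enqueue(24): size=1
2. enqueue(93): size=2
3. enqueue(42): size=3
4. enqueue(49): size=4
5. dequeue(): size=3
6. enqueue(56): size=4
7. enqueue(74): size=5
8. enqueue(21): size=6
9. enqueue(43): size=6=cap → OVERFLOW (fail)
10. enqueue(7): size=6=cap → OVERFLOW (fail)
11. dequeue(): size=5
12. enqueue(38): size=6
13. enqueue(58): size=6=cap → OVERFLOW (fail)
14. enqueue(66): size=6=cap → OVERFLOW (fail)
15. enqueue(79): size=6=cap → OVERFLOW (fail)
16. enqueue(63): size=6=cap → OVERFLOW (fail)

Answer: 9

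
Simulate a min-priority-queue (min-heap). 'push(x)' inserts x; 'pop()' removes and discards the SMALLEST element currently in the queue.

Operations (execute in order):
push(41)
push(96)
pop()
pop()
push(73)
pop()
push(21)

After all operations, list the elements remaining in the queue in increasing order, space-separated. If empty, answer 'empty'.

push(41): heap contents = [41]
push(96): heap contents = [41, 96]
pop() → 41: heap contents = [96]
pop() → 96: heap contents = []
push(73): heap contents = [73]
pop() → 73: heap contents = []
push(21): heap contents = [21]

Answer: 21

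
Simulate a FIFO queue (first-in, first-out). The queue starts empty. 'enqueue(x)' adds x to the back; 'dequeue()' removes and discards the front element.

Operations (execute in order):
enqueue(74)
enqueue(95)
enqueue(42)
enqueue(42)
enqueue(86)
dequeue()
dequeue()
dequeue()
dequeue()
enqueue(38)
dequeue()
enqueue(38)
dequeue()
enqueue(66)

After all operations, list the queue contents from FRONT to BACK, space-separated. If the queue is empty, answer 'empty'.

enqueue(74): [74]
enqueue(95): [74, 95]
enqueue(42): [74, 95, 42]
enqueue(42): [74, 95, 42, 42]
enqueue(86): [74, 95, 42, 42, 86]
dequeue(): [95, 42, 42, 86]
dequeue(): [42, 42, 86]
dequeue(): [42, 86]
dequeue(): [86]
enqueue(38): [86, 38]
dequeue(): [38]
enqueue(38): [38, 38]
dequeue(): [38]
enqueue(66): [38, 66]

Answer: 38 66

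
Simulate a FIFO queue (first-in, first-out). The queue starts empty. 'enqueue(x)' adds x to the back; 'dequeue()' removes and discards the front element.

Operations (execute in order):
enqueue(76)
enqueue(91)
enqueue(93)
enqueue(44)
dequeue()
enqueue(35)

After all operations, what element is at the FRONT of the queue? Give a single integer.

Answer: 91

Derivation:
enqueue(76): queue = [76]
enqueue(91): queue = [76, 91]
enqueue(93): queue = [76, 91, 93]
enqueue(44): queue = [76, 91, 93, 44]
dequeue(): queue = [91, 93, 44]
enqueue(35): queue = [91, 93, 44, 35]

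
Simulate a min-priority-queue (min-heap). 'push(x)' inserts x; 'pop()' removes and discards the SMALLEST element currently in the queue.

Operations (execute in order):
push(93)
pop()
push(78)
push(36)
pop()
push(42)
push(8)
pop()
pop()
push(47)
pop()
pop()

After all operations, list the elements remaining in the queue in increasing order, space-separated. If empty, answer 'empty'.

push(93): heap contents = [93]
pop() → 93: heap contents = []
push(78): heap contents = [78]
push(36): heap contents = [36, 78]
pop() → 36: heap contents = [78]
push(42): heap contents = [42, 78]
push(8): heap contents = [8, 42, 78]
pop() → 8: heap contents = [42, 78]
pop() → 42: heap contents = [78]
push(47): heap contents = [47, 78]
pop() → 47: heap contents = [78]
pop() → 78: heap contents = []

Answer: empty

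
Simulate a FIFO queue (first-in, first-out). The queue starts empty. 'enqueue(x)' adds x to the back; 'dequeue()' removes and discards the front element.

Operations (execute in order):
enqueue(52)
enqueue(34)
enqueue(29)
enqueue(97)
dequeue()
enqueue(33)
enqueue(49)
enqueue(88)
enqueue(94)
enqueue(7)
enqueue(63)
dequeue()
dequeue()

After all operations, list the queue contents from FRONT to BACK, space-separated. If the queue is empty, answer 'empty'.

enqueue(52): [52]
enqueue(34): [52, 34]
enqueue(29): [52, 34, 29]
enqueue(97): [52, 34, 29, 97]
dequeue(): [34, 29, 97]
enqueue(33): [34, 29, 97, 33]
enqueue(49): [34, 29, 97, 33, 49]
enqueue(88): [34, 29, 97, 33, 49, 88]
enqueue(94): [34, 29, 97, 33, 49, 88, 94]
enqueue(7): [34, 29, 97, 33, 49, 88, 94, 7]
enqueue(63): [34, 29, 97, 33, 49, 88, 94, 7, 63]
dequeue(): [29, 97, 33, 49, 88, 94, 7, 63]
dequeue(): [97, 33, 49, 88, 94, 7, 63]

Answer: 97 33 49 88 94 7 63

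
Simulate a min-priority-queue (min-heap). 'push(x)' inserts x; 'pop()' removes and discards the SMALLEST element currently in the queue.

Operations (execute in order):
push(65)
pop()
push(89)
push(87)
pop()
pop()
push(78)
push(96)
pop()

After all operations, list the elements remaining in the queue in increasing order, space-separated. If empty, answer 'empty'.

push(65): heap contents = [65]
pop() → 65: heap contents = []
push(89): heap contents = [89]
push(87): heap contents = [87, 89]
pop() → 87: heap contents = [89]
pop() → 89: heap contents = []
push(78): heap contents = [78]
push(96): heap contents = [78, 96]
pop() → 78: heap contents = [96]

Answer: 96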